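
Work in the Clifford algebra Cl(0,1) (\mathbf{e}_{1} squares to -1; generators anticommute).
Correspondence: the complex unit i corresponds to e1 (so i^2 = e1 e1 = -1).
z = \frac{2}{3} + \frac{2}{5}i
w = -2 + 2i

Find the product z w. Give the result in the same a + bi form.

In blades: z = \frac{2}{3} + \frac{2}{5} e_{1}, w = -2 + 2 e_{1}.
Distribute z over w term by term (generator squares from the signature, products reordered to ascending indices): (\frac{2}{3})*w = -\frac{4}{3} + \frac{4}{3} e_{1}; (\frac{2}{5} e_{1})*w = -\frac{4}{5} - \frac{4}{5} e_{1}.
Sum: -\frac{32}{15} + \frac{8}{15} e_{1}; translating back through the correspondence:
Answer: -\frac{32}{15} + \frac{8}{15}i


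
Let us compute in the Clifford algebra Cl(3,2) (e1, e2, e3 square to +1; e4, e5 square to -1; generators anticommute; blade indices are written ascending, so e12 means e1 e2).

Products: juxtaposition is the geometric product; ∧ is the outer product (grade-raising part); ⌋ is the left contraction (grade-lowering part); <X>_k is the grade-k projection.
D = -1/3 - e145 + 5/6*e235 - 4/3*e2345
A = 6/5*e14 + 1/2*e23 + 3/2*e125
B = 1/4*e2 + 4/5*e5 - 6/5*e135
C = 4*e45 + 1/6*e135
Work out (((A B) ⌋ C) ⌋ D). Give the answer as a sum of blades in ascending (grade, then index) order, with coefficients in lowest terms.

step 1: -1/8*e3 - 6/5*e12 - 3/8*e15 - 9/5*e23 - 3/10*e124 - 3/5*e125 + 24/25*e145 + 2/5*e235 - 36/25*e345
step 2: 1/16*e3 + 1/48*e15
step 3: 1/48*e4 - 5/96*e25 + 1/12*e245
Answer: 1/48*e4 - 5/96*e25 + 1/12*e245


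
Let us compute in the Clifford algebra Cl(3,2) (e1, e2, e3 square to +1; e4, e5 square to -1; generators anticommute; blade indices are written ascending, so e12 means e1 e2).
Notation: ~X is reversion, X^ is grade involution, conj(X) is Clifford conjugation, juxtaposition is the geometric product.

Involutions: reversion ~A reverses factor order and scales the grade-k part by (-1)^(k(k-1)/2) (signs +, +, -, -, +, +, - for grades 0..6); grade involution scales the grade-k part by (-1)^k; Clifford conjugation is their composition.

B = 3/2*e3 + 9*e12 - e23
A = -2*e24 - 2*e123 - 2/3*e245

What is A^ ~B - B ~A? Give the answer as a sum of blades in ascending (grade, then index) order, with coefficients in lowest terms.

first term: -2*e1 + 18*e3 + 3*e12 - 18*e14 - 2*e34 + 6*e145 + 3*e234 + 2/3*e345 + e2345
second term: 2*e1 - 18*e3 + 3*e12 + 18*e14 + 2*e34 + 6*e145 - 3*e234 + 2/3*e345 - e2345
Answer: -4*e1 + 36*e3 - 36*e14 - 4*e34 + 6*e234 + 2*e2345


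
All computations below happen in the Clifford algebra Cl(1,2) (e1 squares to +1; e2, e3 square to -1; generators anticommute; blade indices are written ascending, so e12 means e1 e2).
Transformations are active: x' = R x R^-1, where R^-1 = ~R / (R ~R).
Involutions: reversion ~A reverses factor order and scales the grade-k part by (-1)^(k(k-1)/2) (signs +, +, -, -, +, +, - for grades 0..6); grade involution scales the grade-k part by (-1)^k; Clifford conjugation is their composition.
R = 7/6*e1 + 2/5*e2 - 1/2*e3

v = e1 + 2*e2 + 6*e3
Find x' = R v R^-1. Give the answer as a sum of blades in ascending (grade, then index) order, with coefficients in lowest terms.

~R = 7/6*e1 + 2/5*e2 - 1/2*e3, and R ~R = 214/225, so R^-1 = ~R / (214/225).
R v = 101/30 + 29/15*e12 + 15/2*e13 + 17/5*e23
Answer: 3107/428*e1 + 89/107*e2 - 4083/428*e3


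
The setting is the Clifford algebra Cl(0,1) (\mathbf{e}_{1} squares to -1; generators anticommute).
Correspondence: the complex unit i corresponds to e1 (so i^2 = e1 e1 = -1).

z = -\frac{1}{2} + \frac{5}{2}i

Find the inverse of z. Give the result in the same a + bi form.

In blades: z = -\frac{1}{2} + \frac{5}{2} e_{1}.
With qbar = -\frac{1}{2} - \frac{5}{2} e_{1} (scalar fixed, mapped units negated), z qbar = \frac{13}{2} (the sum of squared coefficients), so z^-1 = qbar / (\frac{13}{2}) = -\frac{1}{13} - \frac{5}{13} e_{1}; translating back:
Answer: -\frac{1}{13} - \frac{5}{13}i


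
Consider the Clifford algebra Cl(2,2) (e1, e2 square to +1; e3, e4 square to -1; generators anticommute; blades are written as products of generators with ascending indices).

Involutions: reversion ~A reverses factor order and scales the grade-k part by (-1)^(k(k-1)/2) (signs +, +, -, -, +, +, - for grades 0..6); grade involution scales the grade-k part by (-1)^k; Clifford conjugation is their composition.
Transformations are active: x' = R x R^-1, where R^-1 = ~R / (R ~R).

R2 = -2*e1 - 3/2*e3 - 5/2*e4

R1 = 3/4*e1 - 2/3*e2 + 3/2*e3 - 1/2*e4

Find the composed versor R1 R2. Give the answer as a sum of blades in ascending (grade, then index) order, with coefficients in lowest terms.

Distribute over the terms of R2 (each basis-blade product reordered to ascending indices, repeated generators contracted through their squares):
R1 (-2*e1) = -3/2 - 4/3*e1 e2 + 3*e1 e3 - e1 e4
R1 (-3/2*e3) = 9/4 - 9/8*e1 e3 + e2 e3 - 3/4*e3 e4
R1 (-5/2*e4) = -5/4 - 15/8*e1 e4 + 5/3*e2 e4 - 15/4*e3 e4
Summing the partial products and collecting blades:
Answer: -1/2 - 4/3*e1 e2 + 15/8*e1 e3 - 23/8*e1 e4 + e2 e3 + 5/3*e2 e4 - 9/2*e3 e4


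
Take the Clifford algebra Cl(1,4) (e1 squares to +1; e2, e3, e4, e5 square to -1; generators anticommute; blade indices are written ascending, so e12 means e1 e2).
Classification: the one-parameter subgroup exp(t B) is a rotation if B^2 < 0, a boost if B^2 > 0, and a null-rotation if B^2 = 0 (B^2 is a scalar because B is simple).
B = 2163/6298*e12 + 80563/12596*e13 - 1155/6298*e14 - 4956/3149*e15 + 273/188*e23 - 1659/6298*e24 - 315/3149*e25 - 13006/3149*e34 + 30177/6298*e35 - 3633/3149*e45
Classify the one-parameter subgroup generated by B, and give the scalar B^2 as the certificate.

B^2 term by term: the squares give (2163/6298)^2*(e12)^2 + (80563/12596)^2*(e13)^2 + (-1155/6298)^2*(e14)^2 + (-4956/3149)^2*(e15)^2 + (273/188)^2*(e23)^2 + (-1659/6298)^2*(e24)^2 + (-315/3149)^2*(e25)^2 + (-13006/3149)^2*(e34)^2 + (30177/6298)^2*(e35)^2 + (-3633/3149)^2*(e45)^2 = 4678569/39664804*(+1) + 6490396969/158659216*(+1) + 1334025/39664804*(+1) + 24561936/9916201*(+1) + 74529/35344*(-1) + 2752281/39664804*(-1) + 99225/9916201*(-1) + 169156036/9916201*(-1) + 910651329/39664804*(-1) + 13198689/9916201*(-1) = 0 (each basis 2-blade squares to minus the product of its generators' squares); cross terms between blades sharing an index anticommute and cancel; the commuting (index-disjoint) pairs give grade-4 terms 2*c*c'*(blade product), which cancel blade by blade — e1234: -28131978/9916201 + 133654017/39664804 - 315315/592012 = 0; e1235: 65272851/19832402 + 25377345/19832402 - 676494/148003 = 0; e1245: -7858179/9916201 - 363825/9916201 + 8222004/9916201 = 0; e1345: -292685379/19832402 + 34854435/19832402 + 128915472/9916201 = 0; e2345: -991809/296006 + 50063643/19832402 + 8193780/9916201 = 0 — confirming B is simple. So B^2 = 0.
Answer: null-rotation, certificate B^2 = 0. The scalar 0 is the complete invariant here: its sign names the subgroup type.


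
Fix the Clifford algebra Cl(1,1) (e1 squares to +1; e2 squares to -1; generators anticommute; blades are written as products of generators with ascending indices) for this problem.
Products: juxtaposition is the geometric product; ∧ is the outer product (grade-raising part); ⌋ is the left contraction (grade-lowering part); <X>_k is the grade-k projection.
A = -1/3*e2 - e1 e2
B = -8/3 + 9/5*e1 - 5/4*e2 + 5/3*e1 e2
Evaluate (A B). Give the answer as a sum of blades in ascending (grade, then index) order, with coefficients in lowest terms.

step 1: -25/12 - 65/36*e1 + 121/45*e2 + 49/15*e1 e2
Answer: -25/12 - 65/36*e1 + 121/45*e2 + 49/15*e1 e2


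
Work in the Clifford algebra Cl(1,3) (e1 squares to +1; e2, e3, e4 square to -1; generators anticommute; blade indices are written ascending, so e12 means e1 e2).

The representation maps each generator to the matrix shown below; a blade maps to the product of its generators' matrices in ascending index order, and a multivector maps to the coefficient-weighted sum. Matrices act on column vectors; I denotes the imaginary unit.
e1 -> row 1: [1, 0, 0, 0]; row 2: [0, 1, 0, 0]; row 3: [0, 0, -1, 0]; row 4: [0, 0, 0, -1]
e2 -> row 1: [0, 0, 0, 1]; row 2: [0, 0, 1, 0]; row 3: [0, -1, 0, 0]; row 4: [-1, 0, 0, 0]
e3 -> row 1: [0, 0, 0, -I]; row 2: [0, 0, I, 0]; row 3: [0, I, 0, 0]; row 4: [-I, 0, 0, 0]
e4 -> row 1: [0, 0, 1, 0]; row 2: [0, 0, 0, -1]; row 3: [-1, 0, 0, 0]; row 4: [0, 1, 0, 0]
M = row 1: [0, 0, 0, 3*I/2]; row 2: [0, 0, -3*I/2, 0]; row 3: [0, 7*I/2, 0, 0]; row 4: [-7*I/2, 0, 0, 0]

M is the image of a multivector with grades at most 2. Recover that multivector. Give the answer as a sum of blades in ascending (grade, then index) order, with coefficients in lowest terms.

Method: the blade images are trace-orthogonal — tr(rho(e_A) rho(e_B)^-1) = 4 if A = B and 0 otherwise — and rho(e_A)^-1 = (e_A)^2 * rho(e_A) with (e_A)^2 = +1 or -1, so the coefficient of e_A in the preimage is (e_A)^2 * tr(M rho(e_A))/4.
Nonzero projections over blades of grade <= 2: e3: (e3)^2 = -1, tr(M rho(e3)) = -4, coefficient 1; e13: (e13)^2 = +1, tr(M rho(e13)) = -10, coefficient -5/2. Every other blade of grade <= 2 projects to 0.
Answer: e3 - 5/2*e13


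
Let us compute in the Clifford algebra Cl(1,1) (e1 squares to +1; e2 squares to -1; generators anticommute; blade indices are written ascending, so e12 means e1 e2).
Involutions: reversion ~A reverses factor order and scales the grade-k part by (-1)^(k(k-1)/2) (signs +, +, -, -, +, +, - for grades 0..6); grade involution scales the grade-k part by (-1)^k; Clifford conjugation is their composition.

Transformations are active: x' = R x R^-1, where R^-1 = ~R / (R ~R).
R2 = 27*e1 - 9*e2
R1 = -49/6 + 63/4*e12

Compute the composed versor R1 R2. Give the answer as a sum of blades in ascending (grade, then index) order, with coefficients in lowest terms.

Distribute over the terms of R1 (each basis-blade product reordered to ascending indices, repeated generators contracted through their squares):
(-49/6) R2 = -441/2*e1 + 147/2*e2
(63/4*e12) R2 = 567/4*e1 - 1701/4*e2
Summing the partial products and collecting blades:
Answer: -315/4*e1 - 1407/4*e2


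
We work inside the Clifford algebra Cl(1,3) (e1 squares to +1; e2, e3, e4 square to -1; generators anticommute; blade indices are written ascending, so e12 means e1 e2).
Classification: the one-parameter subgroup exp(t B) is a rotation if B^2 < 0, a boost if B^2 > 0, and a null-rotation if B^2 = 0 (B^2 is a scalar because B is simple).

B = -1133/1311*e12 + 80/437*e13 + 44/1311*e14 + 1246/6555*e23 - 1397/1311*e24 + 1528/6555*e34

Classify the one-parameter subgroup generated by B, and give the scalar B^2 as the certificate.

B^2 term by term: the squares give (-1133/1311)^2*(e12)^2 + (80/437)^2*(e13)^2 + (44/1311)^2*(e14)^2 + (1246/6555)^2*(e23)^2 + (-1397/1311)^2*(e24)^2 + (1528/6555)^2*(e34)^2 = 1283689/1718721*(+1) + 6400/190969*(+1) + 1936/1718721*(+1) + 1552516/42968025*(-1) + 1951609/1718721*(-1) + 2334784/42968025*(-1) = -4/9 (each basis 2-blade squares to minus the product of its generators' squares); cross terms between blades sharing an index anticommute and cancel; the commuting (index-disjoint) pairs give grade-4 terms 2*c*c'*(blade product), which cancel blade by blade — e1234: -3462448/8593605 + 223520/572907 + 109648/8593605 = 0 — confirming B is simple. So B^2 = -4/9.
Answer: rotation, certificate B^2 = -4/9. The invariant at work: B^2 = -4/9 is unchanged by conjugation, hence its sign classifies the subgroup whatever basis B is written in.


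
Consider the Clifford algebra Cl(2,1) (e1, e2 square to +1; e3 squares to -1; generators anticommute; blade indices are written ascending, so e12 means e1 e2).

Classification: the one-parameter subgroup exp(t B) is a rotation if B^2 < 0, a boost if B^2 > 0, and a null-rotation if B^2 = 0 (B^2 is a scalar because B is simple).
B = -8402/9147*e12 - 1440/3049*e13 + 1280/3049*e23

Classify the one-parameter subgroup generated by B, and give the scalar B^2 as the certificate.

B^2 term by term: the squares give (-8402/9147)^2*(e12)^2 + (-1440/3049)^2*(e13)^2 + (1280/3049)^2*(e23)^2 = 70593604/83667609*(-1) + 2073600/9296401*(+1) + 1638400/9296401*(+1) = -4/9 (each basis 2-blade squares to minus the product of its generators' squares); cross terms between blades sharing an index anticommute and cancel. So B^2 = -4/9.
Answer: rotation, certificate B^2 = -4/9. Why this suffices: the scalar -4/9 survives any versor conjugation, so its sign alone determines the class however B is presented.


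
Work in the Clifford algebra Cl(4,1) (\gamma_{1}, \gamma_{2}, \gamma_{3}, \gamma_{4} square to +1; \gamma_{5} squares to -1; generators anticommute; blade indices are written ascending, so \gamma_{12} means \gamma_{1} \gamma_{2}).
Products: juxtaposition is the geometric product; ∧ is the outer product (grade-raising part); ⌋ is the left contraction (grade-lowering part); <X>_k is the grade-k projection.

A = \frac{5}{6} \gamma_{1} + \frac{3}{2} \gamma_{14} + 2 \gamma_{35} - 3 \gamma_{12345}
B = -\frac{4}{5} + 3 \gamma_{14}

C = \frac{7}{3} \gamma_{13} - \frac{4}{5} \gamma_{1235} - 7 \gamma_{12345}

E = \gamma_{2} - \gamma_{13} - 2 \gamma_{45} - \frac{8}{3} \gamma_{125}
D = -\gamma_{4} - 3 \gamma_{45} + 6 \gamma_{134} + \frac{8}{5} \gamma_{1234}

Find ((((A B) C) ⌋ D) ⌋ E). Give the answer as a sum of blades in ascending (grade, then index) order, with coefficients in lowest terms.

step 1: -\frac{9}{2} - \frac{2}{3} \gamma_{1} + \frac{5}{2} \gamma_{4} - \frac{6}{5} \gamma_{14} - \frac{8}{5} \gamma_{35} + 9 \gamma_{235} - 6 \gamma_{1345} + \frac{12}{5} \gamma_{12345}
step 2: \frac{84}{5} + \frac{36}{5} \gamma_{1} + 42 \gamma_{2} - \frac{14}{9} \gamma_{3} - \frac{48}{25} \gamma_{4} + \frac{32}{25} \gamma_{12} - \frac{21}{2} \gamma_{13} - 63 \gamma_{14} + \frac{56}{15} \gamma_{15} - \frac{24}{5} \gamma_{24} - \frac{14}{5} \gamma_{34} + 14 \gamma_{45} - \frac{56}{5} \gamma_{124} + 21 \gamma_{125} + \frac{35}{6} \gamma_{134} - \frac{118}{15} \gamma_{235} + \frac{28}{5} \gamma_{245} + \frac{211}{10} \gamma_{1235} + \frac{278}{75} \gamma_{2345} + \frac{67}{2} \gamma_{12345}
step 3: -\frac{1877}{25} + \frac{84}{5} \gamma_{1} - \frac{28}{3} \gamma_{2} - \frac{9898}{25} \gamma_{3} + \frac{231}{5} \gamma_{4} + \frac{144}{25} \gamma_{5} + \frac{112}{25} \gamma_{12} - \frac{96}{5} \gamma_{13} + \frac{28}{3} \gamma_{14} + \frac{504}{5} \gamma_{23} - \frac{84}{5} \gamma_{24} + \frac{5144}{125} \gamma_{34} - \frac{252}{5} \gamma_{45} + \frac{384}{125} \gamma_{123} - \frac{112}{45} \gamma_{124} + \frac{168}{5} \gamma_{134} + \frac{288}{25} \gamma_{234} + \frac{672}{25} \gamma_{1234}
step 4: \frac{1084}{15} - \frac{9898}{25} \gamma_{1} - \frac{1877}{25} \gamma_{2} - \frac{84}{5} \gamma_{3} - \frac{288}{25} \gamma_{4} - \frac{6034}{75} \gamma_{5} + \frac{384}{25} \gamma_{12} + \frac{1877}{25} \gamma_{13} - \frac{224}{9} \gamma_{15} - \frac{224}{5} \gamma_{25} + \frac{3754}{25} \gamma_{45} + \frac{15016}{75} \gamma_{125}
Answer: \frac{1084}{15} - \frac{9898}{25} \gamma_{1} - \frac{1877}{25} \gamma_{2} - \frac{84}{5} \gamma_{3} - \frac{288}{25} \gamma_{4} - \frac{6034}{75} \gamma_{5} + \frac{384}{25} \gamma_{12} + \frac{1877}{25} \gamma_{13} - \frac{224}{9} \gamma_{15} - \frac{224}{5} \gamma_{25} + \frac{3754}{25} \gamma_{45} + \frac{15016}{75} \gamma_{125}


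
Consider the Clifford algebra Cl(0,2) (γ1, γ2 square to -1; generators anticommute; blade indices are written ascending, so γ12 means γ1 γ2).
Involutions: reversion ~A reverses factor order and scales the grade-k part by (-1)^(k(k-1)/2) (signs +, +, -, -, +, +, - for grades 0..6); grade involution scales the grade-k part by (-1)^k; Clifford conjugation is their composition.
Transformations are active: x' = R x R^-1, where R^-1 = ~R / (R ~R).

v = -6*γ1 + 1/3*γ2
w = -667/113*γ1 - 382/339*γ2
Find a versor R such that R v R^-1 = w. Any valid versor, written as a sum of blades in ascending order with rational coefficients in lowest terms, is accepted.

Construction: equal norms (both -325/9) license R = v + w = -1345/113*γ1 - 269/339*γ2 — nothing changes along that direction, while (v - w)/2 changes sign, so v maps onto w.
Answer: -1345/113*γ1 - 269/339*γ2


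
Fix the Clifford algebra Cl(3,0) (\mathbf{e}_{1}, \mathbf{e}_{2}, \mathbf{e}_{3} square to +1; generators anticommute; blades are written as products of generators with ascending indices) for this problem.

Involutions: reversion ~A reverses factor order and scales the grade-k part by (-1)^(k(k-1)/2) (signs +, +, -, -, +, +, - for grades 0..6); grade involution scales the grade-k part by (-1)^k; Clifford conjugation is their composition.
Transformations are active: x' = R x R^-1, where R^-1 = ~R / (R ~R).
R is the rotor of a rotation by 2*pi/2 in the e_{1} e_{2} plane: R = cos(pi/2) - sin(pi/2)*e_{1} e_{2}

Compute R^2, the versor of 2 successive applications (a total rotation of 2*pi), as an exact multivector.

Rotor phase runs at HALF the rotation angle; powers of one rotor simply add phase, so after 2 steps in e_{1} e_{2} the phase is 2*pi/2 = \pi and R^2 = cos(\pi) - sin(\pi)*e_{1} e_{2}.
cos(\pi) = -1 and sin(\pi) = 0, so R^2 = -1. The total rotation 2*pi is 1 full turn, so every vector returns to itself, yet the rotor is -1, on the OTHER sheet of the double cover (an odd number of 2*pi turns).
Answer: -1


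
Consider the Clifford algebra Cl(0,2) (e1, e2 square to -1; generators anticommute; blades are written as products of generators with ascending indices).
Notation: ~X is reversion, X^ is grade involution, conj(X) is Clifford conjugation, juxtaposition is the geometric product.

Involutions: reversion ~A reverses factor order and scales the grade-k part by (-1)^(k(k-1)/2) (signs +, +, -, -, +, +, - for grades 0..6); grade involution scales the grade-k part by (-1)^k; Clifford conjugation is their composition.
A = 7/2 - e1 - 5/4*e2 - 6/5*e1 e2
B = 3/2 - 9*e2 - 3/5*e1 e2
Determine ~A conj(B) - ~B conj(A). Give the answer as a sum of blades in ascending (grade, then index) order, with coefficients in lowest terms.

first term: 789/50 - 261/20*e1 + 1209/40*e2 - 51/10*e1 e2
second term: 789/50 - 201/20*e1 - 1161/40*e2 + 129/10*e1 e2
Answer: -3*e1 + 237/4*e2 - 18*e1 e2


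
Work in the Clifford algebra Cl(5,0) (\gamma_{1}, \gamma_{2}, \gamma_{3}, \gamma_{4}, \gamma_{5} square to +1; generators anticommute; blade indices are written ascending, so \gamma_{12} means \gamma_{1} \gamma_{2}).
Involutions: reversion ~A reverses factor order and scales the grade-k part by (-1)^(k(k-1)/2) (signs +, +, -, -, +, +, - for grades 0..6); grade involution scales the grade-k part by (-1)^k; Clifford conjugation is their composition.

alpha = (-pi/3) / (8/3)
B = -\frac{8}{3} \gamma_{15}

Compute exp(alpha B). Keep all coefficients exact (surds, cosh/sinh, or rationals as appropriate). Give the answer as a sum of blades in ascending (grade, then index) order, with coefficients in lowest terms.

B^2 = (-\frac{8}{3})^2*(\gamma_{15})^2 = \frac{64}{9}*(-1) = -\frac{64}{9} (a basis 2-blade squares to minus the product of its generators' squares).
B^2 = -\frac{64}{9} — circular case — the even/odd split gives cos and sin: l = \frac{8}{3}, alpha*l = - \frac{\pi}{3}, so exp(alpha B) = cos(- \frac{\pi}{3}) + (sin(- \frac{\pi}{3})/(\frac{8}{3}))*B = \frac{1}{2} + (- \frac{3 \sqrt{3}}{16})*B.
Answer: \frac{1}{2} + \frac{\sqrt{3}}{2} \gamma_{15}


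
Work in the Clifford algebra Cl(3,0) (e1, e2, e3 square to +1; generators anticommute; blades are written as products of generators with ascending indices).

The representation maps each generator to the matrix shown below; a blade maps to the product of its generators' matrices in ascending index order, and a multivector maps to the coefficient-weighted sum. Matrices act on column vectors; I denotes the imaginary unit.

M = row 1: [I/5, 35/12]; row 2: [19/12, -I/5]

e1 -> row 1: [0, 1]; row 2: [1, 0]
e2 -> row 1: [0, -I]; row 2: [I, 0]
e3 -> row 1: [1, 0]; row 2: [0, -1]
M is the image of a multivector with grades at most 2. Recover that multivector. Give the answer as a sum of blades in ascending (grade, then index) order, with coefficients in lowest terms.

Method: 1, rho(e1), rho(e2), rho(e3) form a trace-orthogonal basis of the 2x2 complex matrices (tr(X Y) = 2 if X = Y, else 0), so M = m0*1 + m1*rho(e1) + m2*rho(e2) + m3*rho(e3) with m0 = tr(M)/2 = 0, m1 = tr(M rho(e1))/2 = 9/4, m2 = tr(M rho(e2))/2 = 2*I/3, m3 = tr(M rho(e3))/2 = I/5.
Multiplying table entries, the bivector images are rho(e1 e2) = I*rho(e3), rho(e1 e3) = -I*rho(e2), rho(e2 e3) = I*rho(e1); with real blade coefficients the real parts of m0..m3 are the coefficients of 1, e1, e2, e3 and the imaginary parts give the bivectors (e2 e3: Im m1, e1 e3: -Im m2, e1 e2: Im m3).
Answer: 9/4*e1 + 1/5*e1 e2 - 2/3*e1 e3


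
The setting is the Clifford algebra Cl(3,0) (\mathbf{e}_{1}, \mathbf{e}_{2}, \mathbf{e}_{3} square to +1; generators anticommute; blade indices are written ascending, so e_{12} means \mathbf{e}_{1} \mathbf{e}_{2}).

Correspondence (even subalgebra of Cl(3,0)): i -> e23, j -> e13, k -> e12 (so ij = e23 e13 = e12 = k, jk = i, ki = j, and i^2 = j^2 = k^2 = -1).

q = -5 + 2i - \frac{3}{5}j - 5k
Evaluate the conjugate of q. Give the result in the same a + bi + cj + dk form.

In blades: q = -5 - 5 e_{12} - \frac{3}{5} e_{13} + 2 e_{23}.
Quaternion conjugation is reversion on the even subalgebra: the scalar is fixed and every grade-2 blade flips sign, giving -5 + 5 e_{12} + \frac{3}{5} e_{13} - 2 e_{23}; translating back:
Answer: -5 - 2i + \frac{3}{5}j + 5k


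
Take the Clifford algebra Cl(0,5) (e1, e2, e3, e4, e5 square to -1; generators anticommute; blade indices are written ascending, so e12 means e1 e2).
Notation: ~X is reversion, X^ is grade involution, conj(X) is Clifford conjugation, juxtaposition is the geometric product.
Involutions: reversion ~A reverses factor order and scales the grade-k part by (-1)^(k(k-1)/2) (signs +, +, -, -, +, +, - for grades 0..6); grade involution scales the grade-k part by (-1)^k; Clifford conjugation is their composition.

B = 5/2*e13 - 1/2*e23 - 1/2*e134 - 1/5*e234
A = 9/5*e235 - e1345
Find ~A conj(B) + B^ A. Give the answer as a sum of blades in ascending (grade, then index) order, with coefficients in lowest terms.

first term: 2/5*e5 - 107/50*e45 - 43/10*e125 + 2/5*e1245
second term: 2/5*e5 + 107/50*e45 + 43/10*e125 + 2/5*e1245
Answer: 4/5*e5 + 4/5*e1245


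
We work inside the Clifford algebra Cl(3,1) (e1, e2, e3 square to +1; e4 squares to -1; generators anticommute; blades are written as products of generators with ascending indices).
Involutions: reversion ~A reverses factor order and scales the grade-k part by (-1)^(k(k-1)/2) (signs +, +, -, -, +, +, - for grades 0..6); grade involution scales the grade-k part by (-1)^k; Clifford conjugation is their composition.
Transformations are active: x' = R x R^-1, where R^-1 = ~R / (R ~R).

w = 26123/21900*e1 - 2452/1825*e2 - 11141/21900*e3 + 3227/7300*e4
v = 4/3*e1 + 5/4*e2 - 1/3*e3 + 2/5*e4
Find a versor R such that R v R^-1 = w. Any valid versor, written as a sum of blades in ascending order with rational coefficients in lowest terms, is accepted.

A norm check does it: q(v) = q(w) = 11849/3600, hence R = v + w = 18441/7300*e1 - 683/7300*e2 - 6147/7300*e3 + 6147/7300*e4 realises the map — parallel part kept, (v - w)/2 negated, v carried to w.
Answer: 18441/7300*e1 - 683/7300*e2 - 6147/7300*e3 + 6147/7300*e4


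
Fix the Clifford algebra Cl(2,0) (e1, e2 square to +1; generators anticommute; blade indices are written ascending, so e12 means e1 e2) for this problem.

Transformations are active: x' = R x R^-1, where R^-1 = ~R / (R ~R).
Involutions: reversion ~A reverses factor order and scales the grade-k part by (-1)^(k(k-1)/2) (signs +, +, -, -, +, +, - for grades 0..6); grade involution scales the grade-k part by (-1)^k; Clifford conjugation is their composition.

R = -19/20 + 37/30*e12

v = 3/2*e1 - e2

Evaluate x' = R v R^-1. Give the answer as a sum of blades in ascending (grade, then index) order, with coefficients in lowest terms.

~R = -19/20 - 37/30*e12, and R ~R = 349/144, so R^-1 = ~R / (349/144).
R v = -319/120*e1 - 9/10*e2
Answer: 10191/17450*e1 + 14881/8725*e2


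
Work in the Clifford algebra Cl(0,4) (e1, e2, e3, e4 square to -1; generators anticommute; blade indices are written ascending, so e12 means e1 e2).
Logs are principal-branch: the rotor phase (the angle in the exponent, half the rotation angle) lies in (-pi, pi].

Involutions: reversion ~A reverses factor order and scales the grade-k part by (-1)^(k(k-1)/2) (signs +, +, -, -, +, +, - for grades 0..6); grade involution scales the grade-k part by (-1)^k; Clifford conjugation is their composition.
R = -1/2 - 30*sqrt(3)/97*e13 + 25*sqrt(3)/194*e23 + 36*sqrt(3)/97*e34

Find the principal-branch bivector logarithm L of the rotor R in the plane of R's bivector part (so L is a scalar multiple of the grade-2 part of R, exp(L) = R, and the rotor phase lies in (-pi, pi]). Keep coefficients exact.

The scalar part of R is -1/2, which pins the rotor phase on the principal branch; dividing the bivector part by the sine of that phase recovers the unit plane, and L is the phase times that plane.
Concretely: cos(phase) = -1/2 gives phase = ±2*pi/3, and since phase/sin(phase) is even the sign is immaterial: L = (phase/sin(phase)) * <R>_2 = (4*sqrt(3)*pi/9) * <R>_2.
Answer: -40*pi/97*e13 + 50*pi/291*e23 + 48*pi/97*e34


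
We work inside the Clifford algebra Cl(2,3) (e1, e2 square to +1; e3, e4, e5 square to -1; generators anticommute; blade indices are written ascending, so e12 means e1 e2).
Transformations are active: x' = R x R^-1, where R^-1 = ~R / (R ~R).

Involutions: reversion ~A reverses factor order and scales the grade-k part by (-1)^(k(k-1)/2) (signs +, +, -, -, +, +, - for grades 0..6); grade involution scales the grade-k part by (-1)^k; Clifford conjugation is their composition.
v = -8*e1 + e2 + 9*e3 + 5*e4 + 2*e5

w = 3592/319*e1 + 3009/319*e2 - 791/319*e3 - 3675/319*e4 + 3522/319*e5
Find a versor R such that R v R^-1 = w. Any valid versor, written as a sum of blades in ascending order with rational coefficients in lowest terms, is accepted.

A norm check does it: q(v) = q(w) = -45, hence R = v + w = 1040/319*e1 + 3328/319*e2 + 2080/319*e3 - 2080/319*e4 + 4160/319*e5 realises the map — parallel part kept, (v - w)/2 negated, v carried to w.
Answer: 1040/319*e1 + 3328/319*e2 + 2080/319*e3 - 2080/319*e4 + 4160/319*e5


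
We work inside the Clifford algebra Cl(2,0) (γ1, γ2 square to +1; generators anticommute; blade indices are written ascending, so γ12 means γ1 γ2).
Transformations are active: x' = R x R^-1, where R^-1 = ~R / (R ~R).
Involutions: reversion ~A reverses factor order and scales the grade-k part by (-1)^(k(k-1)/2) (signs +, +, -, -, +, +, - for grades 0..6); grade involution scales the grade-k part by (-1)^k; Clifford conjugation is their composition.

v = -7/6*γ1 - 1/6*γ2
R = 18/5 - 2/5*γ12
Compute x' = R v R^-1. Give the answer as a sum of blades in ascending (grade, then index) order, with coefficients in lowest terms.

~R = 18/5 + 2/5*γ12, and R ~R = 328/25, so R^-1 = ~R / (328/25).
R v = -62/15*γ1 - 16/15*γ2
Answer: -271/246*γ1 - 103/246*γ2


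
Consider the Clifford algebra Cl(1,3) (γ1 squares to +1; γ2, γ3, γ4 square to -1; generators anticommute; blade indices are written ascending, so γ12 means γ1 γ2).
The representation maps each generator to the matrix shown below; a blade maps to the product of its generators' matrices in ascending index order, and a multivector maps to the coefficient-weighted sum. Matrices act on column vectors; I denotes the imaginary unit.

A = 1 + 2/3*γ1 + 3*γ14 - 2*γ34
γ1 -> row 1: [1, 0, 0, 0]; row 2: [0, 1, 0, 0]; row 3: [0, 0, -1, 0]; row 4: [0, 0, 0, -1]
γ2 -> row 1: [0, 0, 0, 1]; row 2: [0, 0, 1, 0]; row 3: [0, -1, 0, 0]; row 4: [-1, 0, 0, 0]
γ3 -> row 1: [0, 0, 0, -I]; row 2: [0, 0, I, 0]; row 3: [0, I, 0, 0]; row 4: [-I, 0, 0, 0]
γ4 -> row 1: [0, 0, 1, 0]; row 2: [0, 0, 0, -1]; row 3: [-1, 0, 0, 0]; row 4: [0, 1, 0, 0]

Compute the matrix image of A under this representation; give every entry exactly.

Bivector images (products of the table entries): rho(γ14) = rho(γ1)rho(γ4) = row 1: [0, 0, 1, 0]; row 2: [0, 0, 0, -1]; row 3: [1, 0, 0, 0]; row 4: [0, -1, 0, 0]; rho(γ34) = rho(γ3)rho(γ4) = row 1: [0, -I, 0, 0]; row 2: [-I, 0, 0, 0]; row 3: [0, 0, 0, -I]; row 4: [0, 0, -I, 0].
M = (1)*1 + (2/3)*rho(γ1) + (3)*rho(γ14) + (-2)*rho(γ34), summed entrywise (1 is the identity matrix):
Answer: row 1: [5/3, 2*I, 3, 0]; row 2: [2*I, 5/3, 0, -3]; row 3: [3, 0, 1/3, 2*I]; row 4: [0, -3, 2*I, 1/3]


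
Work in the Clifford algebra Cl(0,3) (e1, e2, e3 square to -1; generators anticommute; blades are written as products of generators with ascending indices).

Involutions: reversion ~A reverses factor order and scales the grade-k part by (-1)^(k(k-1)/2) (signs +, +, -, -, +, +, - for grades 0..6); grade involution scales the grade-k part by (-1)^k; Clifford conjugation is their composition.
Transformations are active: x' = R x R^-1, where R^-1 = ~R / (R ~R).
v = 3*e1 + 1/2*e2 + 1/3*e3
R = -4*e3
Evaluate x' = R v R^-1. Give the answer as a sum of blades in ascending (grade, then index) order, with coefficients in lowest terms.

~R = -4*e3, and R ~R = -16, so R^-1 = ~R / (-16).
R v = 4/3 + 12*e1 e3 + 2*e2 e3
Answer: -3*e1 - 1/2*e2 + 1/3*e3


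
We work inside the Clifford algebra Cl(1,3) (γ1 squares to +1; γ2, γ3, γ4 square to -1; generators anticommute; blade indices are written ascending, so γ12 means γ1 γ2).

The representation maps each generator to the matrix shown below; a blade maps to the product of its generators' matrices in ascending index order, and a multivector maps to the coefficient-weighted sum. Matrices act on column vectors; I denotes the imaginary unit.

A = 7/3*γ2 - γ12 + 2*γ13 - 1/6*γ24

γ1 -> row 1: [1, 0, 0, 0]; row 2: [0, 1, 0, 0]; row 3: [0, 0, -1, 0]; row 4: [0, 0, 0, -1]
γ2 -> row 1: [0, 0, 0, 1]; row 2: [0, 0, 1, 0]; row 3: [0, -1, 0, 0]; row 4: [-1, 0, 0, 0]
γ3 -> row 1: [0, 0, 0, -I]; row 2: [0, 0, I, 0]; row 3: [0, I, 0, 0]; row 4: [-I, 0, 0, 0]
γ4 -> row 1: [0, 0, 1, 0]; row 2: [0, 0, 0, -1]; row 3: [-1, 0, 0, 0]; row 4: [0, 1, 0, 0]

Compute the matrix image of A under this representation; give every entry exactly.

Bivector images (products of the table entries): rho(γ12) = rho(γ1)rho(γ2) = row 1: [0, 0, 0, 1]; row 2: [0, 0, 1, 0]; row 3: [0, 1, 0, 0]; row 4: [1, 0, 0, 0]; rho(γ13) = rho(γ1)rho(γ3) = row 1: [0, 0, 0, -I]; row 2: [0, 0, I, 0]; row 3: [0, -I, 0, 0]; row 4: [I, 0, 0, 0]; rho(γ24) = rho(γ2)rho(γ4) = row 1: [0, 1, 0, 0]; row 2: [-1, 0, 0, 0]; row 3: [0, 0, 0, 1]; row 4: [0, 0, -1, 0].
M = (7/3)*rho(γ2) + (-1)*rho(γ12) + (2)*rho(γ13) + (-1/6)*rho(γ24), summed entrywise:
Answer: row 1: [0, -1/6, 0, 4/3 - 2*I]; row 2: [1/6, 0, 4/3 + 2*I, 0]; row 3: [0, -10/3 - 2*I, 0, -1/6]; row 4: [-10/3 + 2*I, 0, 1/6, 0]


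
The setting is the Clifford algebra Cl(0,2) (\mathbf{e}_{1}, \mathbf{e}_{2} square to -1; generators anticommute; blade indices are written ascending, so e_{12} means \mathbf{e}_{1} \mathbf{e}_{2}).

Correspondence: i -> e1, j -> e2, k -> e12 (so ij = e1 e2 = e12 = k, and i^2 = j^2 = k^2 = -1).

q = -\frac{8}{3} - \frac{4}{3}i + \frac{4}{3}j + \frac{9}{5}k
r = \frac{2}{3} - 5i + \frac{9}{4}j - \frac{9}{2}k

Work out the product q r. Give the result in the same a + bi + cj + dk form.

In blades: q = -\frac{8}{3} - \frac{4}{3} e_{1} + \frac{4}{3} e_{2} + \frac{9}{5} e_{12}, r = \frac{2}{3} - 5 e_{1} + \frac{9}{4} e_{2} - \frac{9}{2} e_{12}.
Distribute q over r term by term (generator squares from the signature, products reordered to ascending indices): (-\frac{8}{3})*r = -\frac{16}{9} + \frac{40}{3} e_{1} - 6 e_{2} + 12 e_{12}; (-\frac{4}{3} e_{1})*r = -\frac{20}{3} - \frac{8}{9} e_{1} - 6 e_{2} - 3 e_{12}; (\frac{4}{3} e_{2})*r = -3 - 6 e_{1} + \frac{8}{9} e_{2} + \frac{20}{3} e_{12}; (\frac{9}{5} e_{12})*r = \frac{81}{10} - \frac{81}{20} e_{1} - 9 e_{2} + \frac{6}{5} e_{12}.
Sum: -\frac{301}{90} + \frac{431}{180} e_{1} - \frac{181}{9} e_{2} + \frac{253}{15} e_{12}; translating back through the correspondence:
Answer: -\frac{301}{90} + \frac{431}{180}i - \frac{181}{9}j + \frac{253}{15}k


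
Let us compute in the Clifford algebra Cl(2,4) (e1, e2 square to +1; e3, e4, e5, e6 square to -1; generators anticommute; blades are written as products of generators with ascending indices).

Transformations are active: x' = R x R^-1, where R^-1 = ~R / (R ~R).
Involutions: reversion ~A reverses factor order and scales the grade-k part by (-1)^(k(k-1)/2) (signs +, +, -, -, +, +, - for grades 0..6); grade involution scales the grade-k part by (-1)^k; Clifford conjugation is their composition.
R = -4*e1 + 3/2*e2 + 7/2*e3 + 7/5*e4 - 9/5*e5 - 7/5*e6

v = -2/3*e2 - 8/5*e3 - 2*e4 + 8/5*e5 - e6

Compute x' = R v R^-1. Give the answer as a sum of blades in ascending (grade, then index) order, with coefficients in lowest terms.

~R = -4*e1 + 3/2*e2 + 7/2*e3 + 7/5*e4 - 9/5*e5 - 7/5*e6, and R ~R = -29/25, so R^-1 = ~R / (-29/25).
R v = 222/25 + 8/3*e1 e2 + 32/5*e1 e3 + 8*e1 e4 - 32/5*e1 e5 + 4*e1 e6 - 1/15*e2 e3 - 31/15*e2 e4 + 6/5*e2 e5 - 73/30*e2 e6 - 119/25*e3 e4 + 68/25*e3 e5 - 287/50*e3 e6 - 34/25*e4 e5 - 21/5*e4 e6 + 101/25*e5 e6
Answer: 1776/29*e1 - 1940/87*e2 - 7538/145*e3 - 2818/145*e4 + 3764/145*e5 + 3253/145*e6


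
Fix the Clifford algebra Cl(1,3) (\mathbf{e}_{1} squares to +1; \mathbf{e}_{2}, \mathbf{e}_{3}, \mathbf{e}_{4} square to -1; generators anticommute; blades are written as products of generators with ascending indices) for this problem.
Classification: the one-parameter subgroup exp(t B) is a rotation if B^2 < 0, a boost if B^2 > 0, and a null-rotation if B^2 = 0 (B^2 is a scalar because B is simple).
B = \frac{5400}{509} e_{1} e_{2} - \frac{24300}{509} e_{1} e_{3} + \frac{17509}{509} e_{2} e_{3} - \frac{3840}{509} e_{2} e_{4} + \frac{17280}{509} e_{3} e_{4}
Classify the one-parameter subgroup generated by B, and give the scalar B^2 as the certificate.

B^2 term by term: the squares give (\frac{5400}{509})^2*(e_{1} e_{2})^2 + (-\frac{24300}{509})^2*(e_{1} e_{3})^2 + (\frac{17509}{509})^2*(e_{2} e_{3})^2 + (-\frac{3840}{509})^2*(e_{2} e_{4})^2 + (\frac{17280}{509})^2*(e_{3} e_{4})^2 = \frac{29160000}{259081}*(+1) + \frac{590490000}{259081}*(+1) + \frac{306565081}{259081}*(-1) + \frac{14745600}{259081}*(-1) + \frac{298598400}{259081}*(-1) = -1 (each basis 2-blade squares to minus the product of its generators' squares); cross terms between blades sharing an index anticommute and cancel; the commuting (index-disjoint) pairs give grade-4 terms 2*c*c'*(blade product), which cancel blade by blade — e_{1} e_{2} e_{3} e_{4}: \frac{186624000}{259081} - \frac{186624000}{259081} = 0 — confirming B is simple. So B^2 = -1.
Answer: rotation, certificate B^2 = -1. B^2 = -1 is basis-independent, so its sign is the whole story.


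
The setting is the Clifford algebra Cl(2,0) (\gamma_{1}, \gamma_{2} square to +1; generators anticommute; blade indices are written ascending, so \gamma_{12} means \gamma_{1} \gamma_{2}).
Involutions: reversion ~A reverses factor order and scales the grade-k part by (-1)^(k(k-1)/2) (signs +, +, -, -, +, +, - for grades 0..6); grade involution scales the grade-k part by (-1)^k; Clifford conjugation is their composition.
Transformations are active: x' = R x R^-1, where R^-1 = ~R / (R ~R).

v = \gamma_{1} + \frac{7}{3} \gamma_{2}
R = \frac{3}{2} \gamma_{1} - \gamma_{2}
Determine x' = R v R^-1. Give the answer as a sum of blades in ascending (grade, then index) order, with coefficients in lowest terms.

~R = \frac{3}{2} \gamma_{1} - \gamma_{2}, and R ~R = \frac{13}{4}, so R^-1 = ~R / (\frac{13}{4}).
R v = -\frac{5}{6} + \frac{9}{2} \gamma_{12}
Answer: -\frac{23}{13} \gamma_{1} - \frac{71}{39} \gamma_{2}


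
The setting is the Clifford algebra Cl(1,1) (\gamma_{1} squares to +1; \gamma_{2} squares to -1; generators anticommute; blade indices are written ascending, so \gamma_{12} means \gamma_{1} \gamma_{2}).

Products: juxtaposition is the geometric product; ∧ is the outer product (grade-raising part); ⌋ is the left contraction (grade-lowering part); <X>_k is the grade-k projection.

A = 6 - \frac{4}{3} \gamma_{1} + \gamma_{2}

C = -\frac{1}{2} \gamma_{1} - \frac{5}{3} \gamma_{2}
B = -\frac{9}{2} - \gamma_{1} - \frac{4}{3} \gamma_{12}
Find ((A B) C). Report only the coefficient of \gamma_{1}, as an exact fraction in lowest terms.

step 1: -\frac{77}{3} - \frac{4}{3} \gamma_{1} - \frac{49}{18} \gamma_{2} - 7 \gamma_{12}
step 2: -\frac{209}{54} + \frac{7}{6} \gamma_{1} + \frac{707}{18} \gamma_{2} + \frac{31}{36} \gamma_{12}
Answer: \frac{7}{6}


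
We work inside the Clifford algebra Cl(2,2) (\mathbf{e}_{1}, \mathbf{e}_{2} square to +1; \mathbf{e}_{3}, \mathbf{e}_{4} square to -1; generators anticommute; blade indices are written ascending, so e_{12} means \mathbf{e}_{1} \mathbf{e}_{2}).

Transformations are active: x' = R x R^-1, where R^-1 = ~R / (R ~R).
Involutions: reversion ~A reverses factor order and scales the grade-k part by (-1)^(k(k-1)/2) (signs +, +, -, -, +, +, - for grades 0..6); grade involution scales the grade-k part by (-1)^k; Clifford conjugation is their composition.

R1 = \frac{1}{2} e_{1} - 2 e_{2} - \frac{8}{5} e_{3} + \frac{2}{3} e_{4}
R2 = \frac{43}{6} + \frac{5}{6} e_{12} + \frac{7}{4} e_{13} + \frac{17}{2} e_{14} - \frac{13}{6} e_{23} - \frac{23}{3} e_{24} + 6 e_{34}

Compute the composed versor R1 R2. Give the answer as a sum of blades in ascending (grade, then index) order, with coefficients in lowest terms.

Distribute over the terms of R1 (each basis-blade product reordered to ascending indices, repeated generators contracted through their squares):
(\frac{1}{2} e_{1}) R2 = \frac{43}{12} e_{1} + \frac{5}{12} e_{2} + \frac{7}{8} e_{3} + \frac{17}{4} e_{4} - \frac{13}{12} e_{123} - \frac{23}{6} e_{124} + 3 e_{134}
(-2 e_{2}) R2 = \frac{5}{3} e_{1} - \frac{43}{3} e_{2} + \frac{13}{3} e_{3} + \frac{46}{3} e_{4} + \frac{7}{2} e_{123} + 17 e_{124} - 12 e_{234}
(-\frac{8}{5} e_{3}) R2 = -\frac{14}{5} e_{1} + \frac{52}{15} e_{2} - \frac{172}{15} e_{3} + \frac{48}{5} e_{4} - \frac{4}{3} e_{123} + \frac{68}{5} e_{134} - \frac{184}{15} e_{234}
(\frac{2}{3} e_{4}) R2 = \frac{17}{3} e_{1} - \frac{46}{9} e_{2} + 4 e_{3} + \frac{43}{9} e_{4} + \frac{5}{9} e_{124} + \frac{7}{6} e_{134} - \frac{13}{9} e_{234}
Summing the partial products and collecting blades:
Answer: \frac{487}{60} e_{1} - \frac{2801}{180} e_{2} - \frac{271}{120} e_{3} + \frac{6113}{180} e_{4} + \frac{13}{12} e_{123} + \frac{247}{18} e_{124} + \frac{533}{30} e_{134} - \frac{1157}{45} e_{234}


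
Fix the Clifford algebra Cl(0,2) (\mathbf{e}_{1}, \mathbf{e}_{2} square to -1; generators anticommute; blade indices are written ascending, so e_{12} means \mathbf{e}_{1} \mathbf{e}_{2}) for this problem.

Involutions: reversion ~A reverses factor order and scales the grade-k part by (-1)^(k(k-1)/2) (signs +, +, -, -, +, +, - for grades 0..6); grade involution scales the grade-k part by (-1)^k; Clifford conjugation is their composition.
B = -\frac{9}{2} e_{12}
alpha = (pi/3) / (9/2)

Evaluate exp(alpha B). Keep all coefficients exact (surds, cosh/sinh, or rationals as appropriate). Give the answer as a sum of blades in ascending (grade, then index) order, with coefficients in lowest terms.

B^2 = (-\frac{9}{2})^2*(e_{12})^2 = \frac{81}{4}*(-1) = -\frac{81}{4} (a basis 2-blade squares to minus the product of its generators' squares).
B^2 = -\frac{81}{4} — a negative square means the series sums to a rotation: l = \frac{9}{2}, alpha*l = \frac{\pi}{3}, so exp(alpha B) = cos(\frac{\pi}{3}) + (sin(\frac{\pi}{3})/(\frac{9}{2}))*B = \frac{1}{2} + (\frac{\sqrt{3}}{9})*B.
Answer: \frac{1}{2} - \frac{\sqrt{3}}{2} e_{12}


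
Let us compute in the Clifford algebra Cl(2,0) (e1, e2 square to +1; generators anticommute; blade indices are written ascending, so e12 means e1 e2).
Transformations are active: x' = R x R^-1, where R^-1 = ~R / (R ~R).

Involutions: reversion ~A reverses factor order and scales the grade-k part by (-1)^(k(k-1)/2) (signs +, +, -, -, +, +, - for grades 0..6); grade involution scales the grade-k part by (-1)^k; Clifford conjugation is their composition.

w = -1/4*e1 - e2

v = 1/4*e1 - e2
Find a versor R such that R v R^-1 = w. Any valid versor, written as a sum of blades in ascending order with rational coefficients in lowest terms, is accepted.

Why this works: both vectors square to 17/16, so q(v) = q(w) and R = v + w = -2*e2 carries v to w — its own direction survives, the complement (v - w)/2 flips.
Answer: -2*e2
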